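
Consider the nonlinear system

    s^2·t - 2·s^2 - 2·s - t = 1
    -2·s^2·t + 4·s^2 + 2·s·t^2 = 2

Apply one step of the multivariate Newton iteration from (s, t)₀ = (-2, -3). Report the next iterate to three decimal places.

(-1.350, -2.232)

At (-2, -3): F = (-14.000, 2.000).
Jacobian J = [[2·s·t - 4·s - 2, s^2 - 1], [-4·s·t + 8·s + 2·t^2, -2·s^2 + 4·s·t]].
At the point, J = [[18.000, 3.000], [-22.000, 16.000]] (det J = 354.000).
Solving J·Δ = −F gives Δ = (0.650, 0.768).
Then the next iterate is (s, t)₁ = (-1.350, -2.232).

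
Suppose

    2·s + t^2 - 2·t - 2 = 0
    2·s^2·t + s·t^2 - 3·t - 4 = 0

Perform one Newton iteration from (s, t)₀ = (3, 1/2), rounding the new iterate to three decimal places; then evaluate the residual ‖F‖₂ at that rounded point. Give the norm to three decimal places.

1.839

At (3, 1/2): F = (3.250, 4.250).
Jacobian J = [[2, 2·t - 2], [4·s·t + t^2, 2·s^2 + 2·s·t - 3]].
At the point, J = [[2.000, -1.000], [6.250, 18.000]] (det J = 42.250).
Solving J·Δ = −F gives Δ = (-1.485, 0.280).
Then the next iterate is (s, t)₁ = (1.515, 0.780).
Re-evaluating at (1.515, 0.780): F = (0.07840, -1.83772), so ‖F‖₂ = 1.839.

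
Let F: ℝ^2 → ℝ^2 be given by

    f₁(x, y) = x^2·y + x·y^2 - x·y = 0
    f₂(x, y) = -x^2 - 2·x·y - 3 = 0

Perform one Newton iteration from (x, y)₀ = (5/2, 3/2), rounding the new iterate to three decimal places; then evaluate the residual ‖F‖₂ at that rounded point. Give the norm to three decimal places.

At (5/2, 3/2): F = (11.250, -16.750).
Jacobian J = [[2·x·y + y^2 - y, x^2 + 2·x·y - x], [-2·x - 2·y, -2·x]].
At the point, J = [[8.250, 11.250], [-8.000, -5.000]] (det J = 48.750).
Solving J·Δ = −F gives Δ = (-2.712, 0.988).
Then the next iterate is (x, y)₁ = (-0.212, 2.488).
Re-evaluating at (-0.212, 2.488): F = (-0.67303, -1.99003), so ‖F‖₂ = 2.101.

2.101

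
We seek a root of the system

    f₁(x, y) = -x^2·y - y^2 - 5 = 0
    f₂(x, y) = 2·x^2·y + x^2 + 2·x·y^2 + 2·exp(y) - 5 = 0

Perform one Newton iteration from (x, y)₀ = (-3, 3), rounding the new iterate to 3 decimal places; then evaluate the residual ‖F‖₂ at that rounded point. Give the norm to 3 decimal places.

5635.033

At (-3, 3): F = (-41.000, 44.17107).
Jacobian J = [[-2·x·y, -x^2 - 2·y], [4·x·y + 2·x + 2·y^2, 2·x^2 + 4·x·y + 2·exp(y)]].
At the point, J = [[18.000, -15.000], [-24.000, 22.17107]] (det J = 39.07933).
Solving J·Δ = −F gives Δ = (6.306, 4.834).
Then the next iterate is (x, y)₁ = (3.306, 7.834).
Re-evaluating at (3.306, 7.834): F = (-151.99432, 5632.98238), so ‖F‖₂ = 5635.033.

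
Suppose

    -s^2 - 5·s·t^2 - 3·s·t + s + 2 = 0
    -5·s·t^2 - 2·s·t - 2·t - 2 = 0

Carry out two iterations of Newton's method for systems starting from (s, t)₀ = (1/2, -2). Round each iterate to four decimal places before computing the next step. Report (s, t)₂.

At (1/2, -2): F = (-4.7500, -6.0000).
Jacobian J = [[-2·s - 5·t^2 - 3·t + 1, -10·s·t - 3·s], [-5·t^2 - 2·t, -10·s·t - 2·s - 2]].
At the point, J = [[-14.0000, 8.5000], [-16.0000, 7.0000]] (det J = 38.0000).
Solving J·Δ = −F gives Δ = (-0.4671, -0.2105).
Then the next iterate is (s, t)₁ = (0.0329, -2.2105).
Round to (0.0329, -2.2105) and repeat: F = (1.446196, 1.762653), J = [[-16.865851, 0.628554], [-20.010551, -1.338545]].
Δ = (0.0866, 0.0225), so (s, t)₂ = (0.1195, -2.1880).

(0.1195, -2.1880)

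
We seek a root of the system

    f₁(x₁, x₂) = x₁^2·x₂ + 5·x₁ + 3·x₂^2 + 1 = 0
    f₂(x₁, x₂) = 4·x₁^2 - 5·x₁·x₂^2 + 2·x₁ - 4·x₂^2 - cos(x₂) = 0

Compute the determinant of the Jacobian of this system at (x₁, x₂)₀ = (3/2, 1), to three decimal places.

-251.518

J = [[2·x₁·x₂ + 5, x₁^2 + 6·x₂], [8·x₁ - 5·x₂^2 + 2, -10·x₁·x₂ - 8·x₂ + sin(x₂)]].
At the point, J = [[8.000, 8.250], [9.000, -22.15853]].
det J = -251.518.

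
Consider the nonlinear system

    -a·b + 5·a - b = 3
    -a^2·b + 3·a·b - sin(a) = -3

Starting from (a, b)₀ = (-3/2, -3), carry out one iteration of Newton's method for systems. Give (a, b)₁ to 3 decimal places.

At (-3/2, -3): F = (-12.000, 24.24749).
Jacobian J = [[-b + 5, -a - 1], [-2·a·b + 3·b - cos(a), -a^2 + 3·a]].
At the point, J = [[8.000, 0.500], [-18.07074, -6.750]] (det J = -44.96463).
Solving J·Δ = −F gives Δ = (1.532, -0.509).
Then the next iterate is (a, b)₁ = (0.032, -3.509).

(0.032, -3.509)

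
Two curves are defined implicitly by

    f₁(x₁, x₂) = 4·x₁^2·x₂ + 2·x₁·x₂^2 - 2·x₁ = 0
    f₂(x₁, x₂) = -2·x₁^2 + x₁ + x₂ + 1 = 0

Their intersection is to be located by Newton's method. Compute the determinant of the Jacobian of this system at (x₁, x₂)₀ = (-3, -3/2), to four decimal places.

J = [[8·x₁·x₂ + 2·x₂^2 - 2, 4·x₁^2 + 4·x₁·x₂], [-4·x₁ + 1, 1]].
At the point, J = [[38.5000, 54.0000], [13.0000, 1.0000]].
det J = -663.5000.

-663.5000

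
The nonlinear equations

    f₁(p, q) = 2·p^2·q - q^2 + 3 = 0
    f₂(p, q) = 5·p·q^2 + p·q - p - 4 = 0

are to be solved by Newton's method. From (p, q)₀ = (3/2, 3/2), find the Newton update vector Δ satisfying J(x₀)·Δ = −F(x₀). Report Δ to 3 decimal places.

(-0.804, -0.174)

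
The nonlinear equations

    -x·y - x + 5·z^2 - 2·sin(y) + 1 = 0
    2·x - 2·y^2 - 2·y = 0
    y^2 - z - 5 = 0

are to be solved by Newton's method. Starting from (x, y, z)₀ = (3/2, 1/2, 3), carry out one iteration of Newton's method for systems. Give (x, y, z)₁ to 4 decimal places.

(16.6342, 8.4421, 3.1921)

At (3/2, 1/2, 3): F = (42.791149, 1.5000, -7.7500).
Jacobian J = [[-y - 1, -x - 2·cos(y), 10·z], [2, -4·y - 2, 0], [0, 2·y, -1]].
At the point, J = [[-1.5000, -3.255165, 30.0000], [2.0000, -4.0000, 0.0000], [0.0000, 1.0000, -1.0000]] (det J = 47.489670).
Solving J·Δ = −F gives Δ = (15.1342, 7.9421, 0.1921).
Then the next iterate is (x, y, z)₁ = (16.6342, 8.4421, 3.1921).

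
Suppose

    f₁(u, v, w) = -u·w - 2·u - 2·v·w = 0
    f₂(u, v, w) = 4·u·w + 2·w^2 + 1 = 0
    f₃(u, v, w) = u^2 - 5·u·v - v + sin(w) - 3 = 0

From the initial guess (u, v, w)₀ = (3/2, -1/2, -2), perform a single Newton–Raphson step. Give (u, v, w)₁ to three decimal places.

(1.451, -0.163, -3.304)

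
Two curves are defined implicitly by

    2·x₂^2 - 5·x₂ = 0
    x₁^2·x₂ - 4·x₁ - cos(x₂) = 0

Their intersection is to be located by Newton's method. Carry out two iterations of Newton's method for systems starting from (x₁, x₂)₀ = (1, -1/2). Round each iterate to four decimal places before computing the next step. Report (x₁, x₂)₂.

(-0.2508, -0.0019)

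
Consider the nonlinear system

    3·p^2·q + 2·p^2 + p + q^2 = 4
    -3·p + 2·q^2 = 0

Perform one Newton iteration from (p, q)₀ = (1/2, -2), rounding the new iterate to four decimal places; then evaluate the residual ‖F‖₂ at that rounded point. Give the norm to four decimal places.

6.1221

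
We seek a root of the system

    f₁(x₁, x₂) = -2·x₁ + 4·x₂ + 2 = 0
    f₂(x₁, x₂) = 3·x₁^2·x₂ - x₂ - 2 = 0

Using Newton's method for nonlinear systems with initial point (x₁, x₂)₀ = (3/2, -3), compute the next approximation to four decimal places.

At (3/2, -3): F = (-13.0000, -19.2500).
Jacobian J = [[-2, 4], [6·x₁·x₂, 3·x₁^2 - 1]].
At the point, J = [[-2.0000, 4.0000], [-27.0000, 5.7500]] (det J = 96.5000).
Solving J·Δ = −F gives Δ = (-0.0233, 3.2383).
Then the next iterate is (x₁, x₂)₁ = (1.4767, 0.2383).

(1.4767, 0.2383)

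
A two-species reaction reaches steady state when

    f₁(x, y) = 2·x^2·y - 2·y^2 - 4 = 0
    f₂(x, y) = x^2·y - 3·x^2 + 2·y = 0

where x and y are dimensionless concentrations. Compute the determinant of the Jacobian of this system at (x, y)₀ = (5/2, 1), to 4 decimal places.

J = [[4·x·y, 2·x^2 - 4·y], [2·x·y - 6·x, x^2 + 2]].
At the point, J = [[10.0000, 8.5000], [-10.0000, 8.2500]].
det J = 167.5000.

167.5000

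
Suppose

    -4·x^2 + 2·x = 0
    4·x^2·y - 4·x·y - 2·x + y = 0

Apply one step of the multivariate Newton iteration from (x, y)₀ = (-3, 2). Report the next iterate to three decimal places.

At (-3, 2): F = (-42.000, 104.000).
Jacobian J = [[-8·x + 2, 0], [8·x·y - 4·y - 2, 4·x^2 - 4·x + 1]].
At the point, J = [[26.000, 0.000], [-58.000, 49.000]] (det J = 1274.000).
Solving J·Δ = −F gives Δ = (1.615, -0.210).
Then the next iterate is (x, y)₁ = (-1.385, 1.790).

(-1.385, 1.790)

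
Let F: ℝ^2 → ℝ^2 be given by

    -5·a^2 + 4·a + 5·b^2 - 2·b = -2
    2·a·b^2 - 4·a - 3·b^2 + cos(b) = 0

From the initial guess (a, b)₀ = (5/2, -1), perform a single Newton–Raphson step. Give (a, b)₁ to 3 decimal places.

At (5/2, -1): F = (-12.250, -7.45970).
Jacobian J = [[-10·a + 4, 10·b - 2], [2·b^2 - 4, 4·a·b - 6·b - sin(b)]].
At the point, J = [[-21.000, -12.000], [-2.000, -3.15853]] (det J = 42.32911).
Solving J·Δ = −F gives Δ = (1.201, -3.122).
Then the next iterate is (a, b)₁ = (3.701, -4.122).

(3.701, -4.122)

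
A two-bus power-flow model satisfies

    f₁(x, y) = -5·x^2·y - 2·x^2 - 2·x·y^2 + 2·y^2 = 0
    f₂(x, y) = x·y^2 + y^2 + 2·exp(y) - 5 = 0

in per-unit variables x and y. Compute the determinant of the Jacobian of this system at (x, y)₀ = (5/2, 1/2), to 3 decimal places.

J = [[-10·x·y - 4·x - 2·y^2, -5·x^2 - 4·x·y + 4·y], [y^2, 2·x·y + 2·y + 2·exp(y)]].
At the point, J = [[-23.000, -34.250], [0.250, 6.79744]].
det J = -147.779.

-147.779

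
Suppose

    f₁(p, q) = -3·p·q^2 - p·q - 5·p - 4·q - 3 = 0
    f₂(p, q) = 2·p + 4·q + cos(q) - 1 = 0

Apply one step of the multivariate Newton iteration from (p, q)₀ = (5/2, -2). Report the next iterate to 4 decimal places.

(2.0377, -0.9121)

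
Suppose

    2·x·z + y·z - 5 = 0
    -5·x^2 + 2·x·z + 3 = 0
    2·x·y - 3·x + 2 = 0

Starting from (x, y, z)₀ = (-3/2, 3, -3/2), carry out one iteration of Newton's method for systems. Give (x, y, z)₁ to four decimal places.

(-2.3333, 1.3333, -6.0833)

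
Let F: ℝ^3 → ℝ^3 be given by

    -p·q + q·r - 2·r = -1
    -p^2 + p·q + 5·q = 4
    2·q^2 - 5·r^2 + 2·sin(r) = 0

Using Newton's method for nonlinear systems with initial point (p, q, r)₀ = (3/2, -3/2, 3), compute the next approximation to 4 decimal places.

At (3/2, -3/2, 3): F = (-7.2500, -16.0000, -40.217760).
Jacobian J = [[-q, -p + r, q - 2], [-2·p + q, p + 5, 0], [0, 4·q, -10·r + 2·cos(r)]].
At the point, J = [[1.5000, 1.5000, -3.5000], [-4.5000, 6.5000, 0.0000], [0.0000, -6.0000, -31.979985]] (det J = -622.169752).
Solving J·Δ = −F gives Δ = (-0.8220, 1.8925, -1.6127).
Then the next iterate is (p, q, r)₁ = (0.6780, 0.3925, 1.3873).

(0.6780, 0.3925, 1.3873)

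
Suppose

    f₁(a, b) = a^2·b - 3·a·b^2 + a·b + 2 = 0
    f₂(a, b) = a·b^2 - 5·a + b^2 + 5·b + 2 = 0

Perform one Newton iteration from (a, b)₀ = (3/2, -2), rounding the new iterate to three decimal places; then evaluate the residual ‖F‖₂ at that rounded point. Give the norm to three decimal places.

13.598

At (3/2, -2): F = (-23.500, -5.500).
Jacobian J = [[2·a·b - 3·b^2 + b, a^2 - 6·a·b + a], [b^2 - 5, 2·a·b + 2·b + 5]].
At the point, J = [[-20.000, 21.750], [-1.000, -5.000]] (det J = 121.750).
Solving J·Δ = −F gives Δ = (-1.948, -0.710).
Then the next iterate is (a, b)₁ = (-0.448, -2.710).
Re-evaluating at (-0.448, -2.710): F = (12.54064, -5.25606), so ‖F‖₂ = 13.598.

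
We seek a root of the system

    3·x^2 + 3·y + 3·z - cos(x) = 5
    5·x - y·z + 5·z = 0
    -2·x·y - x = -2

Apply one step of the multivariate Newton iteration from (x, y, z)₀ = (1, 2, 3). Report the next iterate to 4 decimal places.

(0.1990, 2.5026, 0.1709)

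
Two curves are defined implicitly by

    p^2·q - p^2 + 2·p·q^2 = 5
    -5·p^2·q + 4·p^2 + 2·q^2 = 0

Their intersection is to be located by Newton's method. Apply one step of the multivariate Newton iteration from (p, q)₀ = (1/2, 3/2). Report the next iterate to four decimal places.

(1.1904, 1.2456)

At (1/2, 3/2): F = (-2.6250, 3.6250).
Jacobian J = [[2·p·q - 2·p + 2·q^2, p^2 + 4·p·q], [-10·p·q + 8·p, -5·p^2 + 4·q]].
At the point, J = [[5.0000, 3.2500], [-3.5000, 4.7500]] (det J = 35.1250).
Solving J·Δ = −F gives Δ = (0.6904, -0.2544).
Then the next iterate is (p, q)₁ = (1.1904, 1.2456).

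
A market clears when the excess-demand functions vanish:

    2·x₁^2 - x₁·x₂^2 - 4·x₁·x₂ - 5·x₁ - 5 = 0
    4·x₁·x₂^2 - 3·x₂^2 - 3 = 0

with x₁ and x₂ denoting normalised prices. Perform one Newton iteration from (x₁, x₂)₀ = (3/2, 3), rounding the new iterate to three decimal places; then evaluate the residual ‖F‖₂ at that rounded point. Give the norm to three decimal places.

53.066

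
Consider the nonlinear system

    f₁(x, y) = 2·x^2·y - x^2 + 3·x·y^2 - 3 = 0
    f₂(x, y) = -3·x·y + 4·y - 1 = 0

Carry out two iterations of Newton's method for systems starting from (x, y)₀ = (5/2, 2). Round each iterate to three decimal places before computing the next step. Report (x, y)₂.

(1.144, 1.115)

At (5/2, 2): F = (45.750, -8.000).
Jacobian J = [[4·x·y - 2·x + 3·y^2, 2·x^2 + 6·x·y], [-3·y, -3·x + 4]].
At the point, J = [[27.000, 42.500], [-6.000, -3.500]] (det J = 160.500).
Solving J·Δ = −F gives Δ = (-1.121, -0.364).
Then the next iterate is (x, y)₁ = (1.379, 1.636).
Round to (1.379, 1.636) and repeat: F = (12.39319, -1.22413), J = [[14.29566, 17.33955], [-4.908, -0.137]].
Δ = (-0.235, -0.521), so (x, y)₂ = (1.144, 1.115).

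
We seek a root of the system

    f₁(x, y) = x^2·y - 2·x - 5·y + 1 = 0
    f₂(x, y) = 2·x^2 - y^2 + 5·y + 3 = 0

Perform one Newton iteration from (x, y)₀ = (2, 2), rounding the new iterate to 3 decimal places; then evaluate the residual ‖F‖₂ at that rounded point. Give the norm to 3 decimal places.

At (2, 2): F = (-5.000, 17.000).
Jacobian J = [[2·x·y - 2, x^2 - 5], [4·x, -2·y + 5]].
At the point, J = [[6.000, -1.000], [8.000, 1.000]] (det J = 14.000).
Solving J·Δ = −F gives Δ = (-0.857, -10.143).
Then the next iterate is (x, y)₁ = (1.143, -8.143).
Re-evaluating at (1.143, -8.143): F = (28.79059, -101.41055), so ‖F‖₂ = 105.418.

105.418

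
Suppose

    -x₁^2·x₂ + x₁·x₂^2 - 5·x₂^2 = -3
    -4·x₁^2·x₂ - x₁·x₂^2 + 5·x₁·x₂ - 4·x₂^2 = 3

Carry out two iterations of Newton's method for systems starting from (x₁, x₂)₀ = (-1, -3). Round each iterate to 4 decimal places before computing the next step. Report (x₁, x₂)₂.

At (-1, -3): F = (-48.0000, -3.0000).
Jacobian J = [[-2·x₁·x₂ + x₂^2, -x₁^2 + 2·x₁·x₂ - 10·x₂], [-8·x₁·x₂ - x₂^2 + 5·x₂, -4·x₁^2 - 2·x₁·x₂ + 5·x₁ - 8·x₂]].
At the point, J = [[3.0000, 35.0000], [-48.0000, 9.0000]] (det J = 1707.0000).
Solving J·Δ = −F gives Δ = (0.1916, 1.3550).
Then the next iterate is (x₁, x₂)₁ = (-0.8084, -1.6450).
Round to (-0.8084, -1.6450) and repeat: F = (-11.642651, -0.687360), J = [[0.046389, 18.456125], [-21.569569, 3.844322]].
Δ = (0.0805, 0.6306), so (x₁, x₂)₂ = (-0.7279, -1.0144).

(-0.7279, -1.0144)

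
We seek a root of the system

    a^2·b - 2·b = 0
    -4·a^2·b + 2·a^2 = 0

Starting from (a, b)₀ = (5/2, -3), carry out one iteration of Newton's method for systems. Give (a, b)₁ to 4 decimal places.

At (5/2, -3): F = (-12.7500, 87.5000).
Jacobian J = [[2·a·b, a^2 - 2], [-8·a·b + 4·a, -4·a^2]].
At the point, J = [[-15.0000, 4.2500], [70.0000, -25.0000]] (det J = 77.5000).
Solving J·Δ = −F gives Δ = (0.6855, 5.4194).
Then the next iterate is (a, b)₁ = (3.1855, 2.4194).

(3.1855, 2.4194)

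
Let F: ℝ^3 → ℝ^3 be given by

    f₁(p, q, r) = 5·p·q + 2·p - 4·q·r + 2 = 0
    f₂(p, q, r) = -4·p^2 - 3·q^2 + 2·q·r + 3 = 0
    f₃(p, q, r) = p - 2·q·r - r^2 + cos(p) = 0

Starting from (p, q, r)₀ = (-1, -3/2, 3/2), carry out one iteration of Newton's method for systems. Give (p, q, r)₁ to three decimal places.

At (-1, -3/2, 3/2): F = (16.500, -12.250, 1.79030).
Jacobian J = [[5·q + 2, 5·p - 4·r, -4·q], [-8·p, -6·q + 2·r, 2·q], [-sin(p) + 1, -2·r, -2·q - 2·r]].
At the point, J = [[-5.500, -11.000, 6.000], [8.000, 12.000, -3.000], [1.84147, -3.000, 0.000]] (det J = -166.31737).
Solving J·Δ = −F gives Δ = (0.013, 0.605, -1.629).
Then the next iterate is (p, q, r)₁ = (-0.987, -0.895, -0.129).

(-0.987, -0.895, -0.129)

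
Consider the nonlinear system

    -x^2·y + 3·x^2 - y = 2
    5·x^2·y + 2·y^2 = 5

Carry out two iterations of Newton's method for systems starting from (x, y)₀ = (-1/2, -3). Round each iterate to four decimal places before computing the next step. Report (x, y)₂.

(-0.2686, -1.6792)

At (-1/2, -3): F = (2.5000, 9.2500).
Jacobian J = [[-2·x·y + 6·x, -x^2 - 1], [10·x·y, 5·x^2 + 4·y]].
At the point, J = [[-6.0000, -1.2500], [15.0000, -10.7500]] (det J = 83.2500).
Solving J·Δ = −F gives Δ = (0.1839, 1.1171).
Then the next iterate is (x, y)₁ = (-0.3161, -1.8829).
Round to (-0.3161, -1.8829) and repeat: F = (0.370796, 1.149935), J = [[-3.086969, -1.099919], [5.951847, -7.032004]].
Δ = (0.0475, 0.2037), so (x, y)₂ = (-0.2686, -1.6792).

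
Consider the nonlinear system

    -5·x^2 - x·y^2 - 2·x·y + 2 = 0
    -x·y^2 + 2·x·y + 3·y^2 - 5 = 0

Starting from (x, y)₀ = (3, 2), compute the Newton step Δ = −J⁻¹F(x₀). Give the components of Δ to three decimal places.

At (3, 2): F = (-67.000, 7.000).
Jacobian J = [[-10·x - y^2 - 2·y, -2·x·y - 2·x], [-y^2 + 2·y, -2·x·y + 2·x + 6·y]].
At the point, J = [[-38.000, -18.000], [0.000, 6.000]] (det J = -228.000).
Solving J·Δ = −F gives Δ = (-1.211, -1.167).

(-1.211, -1.167)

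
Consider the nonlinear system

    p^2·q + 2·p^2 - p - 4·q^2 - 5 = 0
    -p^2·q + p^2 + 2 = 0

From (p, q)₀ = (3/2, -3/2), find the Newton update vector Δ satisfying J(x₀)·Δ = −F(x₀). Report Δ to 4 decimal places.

(-0.7066, 1.0336)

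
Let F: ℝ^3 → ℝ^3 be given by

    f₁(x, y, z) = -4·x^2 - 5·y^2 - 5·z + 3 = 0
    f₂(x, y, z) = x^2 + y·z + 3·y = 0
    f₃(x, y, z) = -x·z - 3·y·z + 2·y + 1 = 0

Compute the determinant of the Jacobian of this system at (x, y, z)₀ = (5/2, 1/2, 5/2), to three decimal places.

360.000

J = [[-8·x, -10·y, -5], [2·x, z + 3, y], [-z, -3·z + 2, -x - 3·y]].
At the point, J = [[-20.000, -5.000, -5.000], [5.000, 5.500, 0.500], [-2.500, -5.500, -4.000]].
det J = 360.000.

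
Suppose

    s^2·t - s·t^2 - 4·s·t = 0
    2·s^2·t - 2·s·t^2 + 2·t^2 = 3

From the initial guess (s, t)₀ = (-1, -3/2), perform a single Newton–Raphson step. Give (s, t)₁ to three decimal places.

(-0.340, -1.101)

At (-1, -3/2): F = (-5.250, 3.000).
Jacobian J = [[2·s·t - t^2 - 4·t, s^2 - 2·s·t - 4·s], [4·s·t - 2·t^2, 2·s^2 - 4·s·t + 4·t]].
At the point, J = [[6.750, 2.000], [1.500, -10.000]] (det J = -70.500).
Solving J·Δ = −F gives Δ = (0.660, 0.399).
Then the next iterate is (s, t)₁ = (-0.340, -1.101).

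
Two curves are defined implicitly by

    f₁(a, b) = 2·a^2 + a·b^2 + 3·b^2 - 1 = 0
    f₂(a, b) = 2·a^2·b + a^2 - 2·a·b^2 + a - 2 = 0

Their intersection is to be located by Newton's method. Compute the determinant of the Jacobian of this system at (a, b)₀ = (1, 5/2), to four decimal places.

J = [[4·a + b^2, 2·a·b + 6·b], [4·a·b + 2·a - 2·b^2 + 1, 2·a^2 - 4·a·b]].
At the point, J = [[10.2500, 20.0000], [0.5000, -8.0000]].
det J = -92.0000.

-92.0000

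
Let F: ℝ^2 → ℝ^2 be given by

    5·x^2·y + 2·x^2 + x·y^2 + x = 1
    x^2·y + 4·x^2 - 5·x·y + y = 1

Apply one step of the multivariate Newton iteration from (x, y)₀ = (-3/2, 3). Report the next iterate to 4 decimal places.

(-1.0869, 0.6393)

At (-3/2, 3): F = (22.2500, 40.2500).
Jacobian J = [[10·x·y + 4·x + y^2 + 1, 5·x^2 + 2·x·y], [2·x·y + 8·x - 5·y, x^2 - 5·x + 1]].
At the point, J = [[-41.0000, 2.2500], [-36.0000, 10.7500]] (det J = -359.7500).
Solving J·Δ = −F gives Δ = (0.4131, -2.3607).
Then the next iterate is (x, y)₁ = (-1.0869, 0.6393).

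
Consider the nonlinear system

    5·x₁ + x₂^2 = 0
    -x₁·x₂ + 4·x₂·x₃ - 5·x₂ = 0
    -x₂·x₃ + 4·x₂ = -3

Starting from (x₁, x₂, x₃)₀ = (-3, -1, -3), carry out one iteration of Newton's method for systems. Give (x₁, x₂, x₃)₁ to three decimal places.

At (-3, -1, -3): F = (-14.000, 14.000, -4.000).
Jacobian J = [[5, 2·x₂, 0], [-x₂, -x₁ + 4·x₃ - 5, 4·x₂], [0, -x₃ + 4, -x₂]].
At the point, J = [[5.000, -2.000, 0.000], [1.000, -14.000, -4.000], [0.000, 7.000, 1.000]] (det J = 72.000).
Solving J·Δ = −F gives Δ = (2.778, -0.056, 4.389).
Then the next iterate is (x₁, x₂, x₃)₁ = (-0.222, -1.056, 1.389).

(-0.222, -1.056, 1.389)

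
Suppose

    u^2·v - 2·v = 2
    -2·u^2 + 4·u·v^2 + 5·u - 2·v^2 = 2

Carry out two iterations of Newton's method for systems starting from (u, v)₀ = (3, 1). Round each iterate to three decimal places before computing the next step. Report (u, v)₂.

At (3, 1): F = (5.000, 5.000).
Jacobian J = [[2·u·v, u^2 - 2], [-4·u + 4·v^2 + 5, 8·u·v - 4·v]].
At the point, J = [[6.000, 7.000], [-3.000, 20.000]] (det J = 141.000).
Solving J·Δ = −F gives Δ = (-0.461, -0.319).
Then the next iterate is (u, v)₁ = (2.539, 0.681).
Round to (2.539, 0.681) and repeat: F = (1.02808, 1.58439), J = [[3.45812, 4.44652], [-3.30096, 11.10847]].
Δ = (-0.082, -0.167), so (u, v)₂ = (2.457, 0.514).

(2.457, 0.514)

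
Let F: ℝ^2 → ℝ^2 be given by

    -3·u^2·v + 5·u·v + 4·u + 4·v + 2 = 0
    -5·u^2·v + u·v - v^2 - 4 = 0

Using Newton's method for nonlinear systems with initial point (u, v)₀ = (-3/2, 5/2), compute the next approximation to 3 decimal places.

At (-3/2, 5/2): F = (-29.625, -42.125).
Jacobian J = [[-6·u·v + 5·v + 4, -3·u^2 + 5·u + 4], [-10·u·v + v, -5·u^2 + u - 2·v]].
At the point, J = [[39.000, -10.250], [40.000, -17.750]] (det J = -282.250).
Solving J·Δ = −F gives Δ = (0.333, -1.622).
Then the next iterate is (u, v)₁ = (-1.167, 0.878).

(-1.167, 0.878)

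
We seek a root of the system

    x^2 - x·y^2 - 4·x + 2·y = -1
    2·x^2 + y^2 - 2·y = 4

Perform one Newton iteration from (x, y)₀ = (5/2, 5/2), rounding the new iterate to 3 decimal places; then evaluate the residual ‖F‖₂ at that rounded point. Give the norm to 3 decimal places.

4.659

At (5/2, 5/2): F = (-13.375, 9.750).
Jacobian J = [[2·x - y^2 - 4, -2·x·y + 2], [4·x, 2·y - 2]].
At the point, J = [[-5.250, -10.500], [10.000, 3.000]] (det J = 89.250).
Solving J·Δ = −F gives Δ = (-0.697, -0.925).
Then the next iterate is (x, y)₁ = (1.803, 1.575).
Re-evaluating at (1.803, 1.575): F = (-4.28376, 1.83224), so ‖F‖₂ = 4.659.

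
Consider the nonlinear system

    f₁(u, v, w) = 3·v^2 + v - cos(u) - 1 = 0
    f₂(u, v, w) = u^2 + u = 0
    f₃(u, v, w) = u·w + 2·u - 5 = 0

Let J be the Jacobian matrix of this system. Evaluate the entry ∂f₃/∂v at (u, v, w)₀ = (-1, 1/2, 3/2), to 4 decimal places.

0.0000

∂f₃/∂v = 0.
At (-1, 1/2, 3/2) this is 0.0000.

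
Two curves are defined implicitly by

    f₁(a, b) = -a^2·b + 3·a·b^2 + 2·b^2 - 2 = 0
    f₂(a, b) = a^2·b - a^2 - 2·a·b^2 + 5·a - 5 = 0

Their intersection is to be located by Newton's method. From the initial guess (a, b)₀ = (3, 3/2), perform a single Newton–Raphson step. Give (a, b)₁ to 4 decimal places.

(1.3176, 0.9569)

At (3, 3/2): F = (9.2500, 1.0000).
Jacobian J = [[-2·a·b + 3·b^2, -a^2 + 6·a·b + 4·b], [2·a·b - 2·a - 2·b^2 + 5, a^2 - 4·a·b]].
At the point, J = [[-2.2500, 24.0000], [3.5000, -9.0000]] (det J = -63.7500).
Solving J·Δ = −F gives Δ = (-1.6824, -0.5431).
Then the next iterate is (a, b)₁ = (1.3176, 0.9569).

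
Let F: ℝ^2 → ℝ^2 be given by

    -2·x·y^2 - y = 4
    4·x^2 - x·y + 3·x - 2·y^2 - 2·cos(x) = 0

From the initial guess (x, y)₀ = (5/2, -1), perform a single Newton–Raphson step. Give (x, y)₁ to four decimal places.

(1.0924, -0.4239)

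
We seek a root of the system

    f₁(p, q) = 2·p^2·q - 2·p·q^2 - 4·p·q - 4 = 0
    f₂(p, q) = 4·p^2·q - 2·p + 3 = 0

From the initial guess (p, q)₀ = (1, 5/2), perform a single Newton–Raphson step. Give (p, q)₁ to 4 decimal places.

(0.7229, 0.9970)

At (1, 5/2): F = (-21.5000, 11.0000).
Jacobian J = [[4·p·q - 2·q^2 - 4·q, 2·p^2 - 4·p·q - 4·p], [8·p·q - 2, 4·p^2]].
At the point, J = [[-12.5000, -12.0000], [18.0000, 4.0000]] (det J = 166.0000).
Solving J·Δ = −F gives Δ = (-0.2771, -1.5030).
Then the next iterate is (p, q)₁ = (0.7229, 0.9970).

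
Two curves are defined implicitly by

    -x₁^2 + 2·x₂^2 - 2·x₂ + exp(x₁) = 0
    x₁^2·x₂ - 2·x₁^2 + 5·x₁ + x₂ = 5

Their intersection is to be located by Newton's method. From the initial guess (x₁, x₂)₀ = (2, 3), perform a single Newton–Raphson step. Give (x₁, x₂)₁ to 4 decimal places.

(1.4107, 1.6608)

At (2, 3): F = (15.389056, 12.0000).
Jacobian J = [[-2·x₁ + exp(x₁), 4·x₂ - 2], [2·x₁·x₂ - 4·x₁ + 5, x₁^2 + 1]].
At the point, J = [[3.389056, 10.0000], [9.0000, 5.0000]] (det J = -73.054720).
Solving J·Δ = −F gives Δ = (-0.5893, -1.3392).
Then the next iterate is (x₁, x₂)₁ = (1.4107, 1.6608).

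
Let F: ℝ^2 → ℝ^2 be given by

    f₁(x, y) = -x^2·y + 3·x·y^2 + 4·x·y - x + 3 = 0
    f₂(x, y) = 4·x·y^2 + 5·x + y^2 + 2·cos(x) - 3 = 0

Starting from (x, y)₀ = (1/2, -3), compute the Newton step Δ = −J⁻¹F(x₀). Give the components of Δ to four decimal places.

At (1/2, -3): F = (10.7500, 28.255165).
Jacobian J = [[-2·x·y + 3·y^2 + 4·y - 1, -x^2 + 6·x·y + 4·x], [4·y^2 - 2·sin(x) + 5, 8·x·y + 2·y]].
At the point, J = [[17.0000, -7.2500], [40.041149, -18.0000]] (det J = -15.701670).
Solving J·Δ = −F gives Δ = (0.7228, 3.1777).

(0.7228, 3.1777)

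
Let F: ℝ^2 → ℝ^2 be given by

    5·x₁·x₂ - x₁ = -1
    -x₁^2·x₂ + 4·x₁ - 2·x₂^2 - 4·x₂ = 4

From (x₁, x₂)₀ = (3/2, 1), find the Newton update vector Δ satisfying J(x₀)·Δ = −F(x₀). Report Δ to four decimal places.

(-0.5129, -0.6598)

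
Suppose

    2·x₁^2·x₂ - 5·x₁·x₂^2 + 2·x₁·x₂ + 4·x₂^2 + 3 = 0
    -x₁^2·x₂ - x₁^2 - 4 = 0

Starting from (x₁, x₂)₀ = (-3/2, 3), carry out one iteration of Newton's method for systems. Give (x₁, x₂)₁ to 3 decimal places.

At (-3/2, 3): F = (111.000, -13.000).
Jacobian J = [[4·x₁·x₂ - 5·x₂^2 + 2·x₂, 2·x₁^2 - 10·x₁·x₂ + 2·x₁ + 8·x₂], [-2·x₁·x₂ - 2·x₁, -x₁^2]].
At the point, J = [[-57.000, 70.500], [12.000, -2.250]] (det J = -717.750).
Solving J·Δ = −F gives Δ = (0.929, -0.823).
Then the next iterate is (x₁, x₂)₁ = (-0.571, 2.177).

(-0.571, 2.177)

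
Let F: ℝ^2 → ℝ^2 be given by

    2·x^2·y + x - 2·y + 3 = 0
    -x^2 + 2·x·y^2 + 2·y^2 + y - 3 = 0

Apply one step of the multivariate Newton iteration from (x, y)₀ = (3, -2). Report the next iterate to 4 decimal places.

(2.2394, -1.4684)

At (3, -2): F = (-26.0000, 18.0000).
Jacobian J = [[4·x·y + 1, 2·x^2 - 2], [-2·x + 2·y^2, 4·x·y + 4·y + 1]].
At the point, J = [[-23.0000, 16.0000], [2.0000, -31.0000]] (det J = 681.0000).
Solving J·Δ = −F gives Δ = (-0.7606, 0.5316).
Then the next iterate is (x, y)₁ = (2.2394, -1.4684).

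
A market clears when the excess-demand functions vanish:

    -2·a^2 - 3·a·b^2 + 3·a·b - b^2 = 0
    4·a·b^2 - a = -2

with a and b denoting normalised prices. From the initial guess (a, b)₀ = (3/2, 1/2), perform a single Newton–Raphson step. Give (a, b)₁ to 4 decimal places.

At (3/2, 1/2): F = (-3.6250, 2.0000).
Jacobian J = [[-4·a - 3·b^2 + 3·b, -6·a·b + 3·a - 2·b], [4·b^2 - 1, 8·a·b]].
At the point, J = [[-5.2500, -1.0000], [0.0000, 6.0000]] (det J = -31.5000).
Solving J·Δ = −F gives Δ = (-0.6270, -0.3333).
Then the next iterate is (a, b)₁ = (0.8730, 0.1667).

(0.8730, 0.1667)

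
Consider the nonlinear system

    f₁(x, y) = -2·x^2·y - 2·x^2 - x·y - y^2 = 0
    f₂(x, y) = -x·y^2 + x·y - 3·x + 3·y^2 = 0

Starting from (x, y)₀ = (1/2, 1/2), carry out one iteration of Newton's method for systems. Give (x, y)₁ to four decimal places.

(0.1875, 0.4219)

At (1/2, 1/2): F = (-1.2500, -0.6250).
Jacobian J = [[-4·x·y - 4·x - y, -2·x^2 - x - 2·y], [-y^2 + y - 3, -2·x·y + x + 6·y]].
At the point, J = [[-3.5000, -2.0000], [-2.7500, 3.0000]] (det J = -16.0000).
Solving J·Δ = −F gives Δ = (-0.3125, -0.0781).
Then the next iterate is (x, y)₁ = (0.1875, 0.4219).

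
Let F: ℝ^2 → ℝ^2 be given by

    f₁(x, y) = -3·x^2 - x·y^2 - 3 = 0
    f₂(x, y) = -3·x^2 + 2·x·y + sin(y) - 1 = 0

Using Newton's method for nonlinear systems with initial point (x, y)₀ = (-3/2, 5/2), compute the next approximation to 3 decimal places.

(-0.536, 2.196)

At (-3/2, 5/2): F = (-0.375, -14.65153).
Jacobian J = [[-6·x - y^2, -2·x·y], [-6·x + 2·y, 2·x + cos(y)]].
At the point, J = [[2.750, 7.500], [14.000, -3.80114]] (det J = -115.45314).
Solving J·Δ = −F gives Δ = (0.964, -0.304).
Then the next iterate is (x, y)₁ = (-0.536, 2.196).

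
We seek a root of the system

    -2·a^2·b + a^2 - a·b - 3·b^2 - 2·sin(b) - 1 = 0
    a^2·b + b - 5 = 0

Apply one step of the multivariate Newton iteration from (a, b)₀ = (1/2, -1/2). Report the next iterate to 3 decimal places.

At (1/2, -1/2): F = (-0.04115, -5.625).
Jacobian J = [[-4·a·b + 2·a - b, -2·a^2 - a - 6·b - 2·cos(b)], [2·a·b, a^2 + 1]].
At the point, J = [[2.500, 0.24483], [-0.500, 1.250]] (det J = 3.24742).
Solving J·Δ = −F gives Δ = (-0.408, 4.337).
Then the next iterate is (a, b)₁ = (0.092, 3.837).

(0.092, 3.837)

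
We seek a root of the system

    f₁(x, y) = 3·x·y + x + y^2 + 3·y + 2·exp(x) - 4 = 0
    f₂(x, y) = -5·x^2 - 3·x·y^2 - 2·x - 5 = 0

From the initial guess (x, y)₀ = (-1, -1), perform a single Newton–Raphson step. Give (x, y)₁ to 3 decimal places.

(-1.545, -2.288)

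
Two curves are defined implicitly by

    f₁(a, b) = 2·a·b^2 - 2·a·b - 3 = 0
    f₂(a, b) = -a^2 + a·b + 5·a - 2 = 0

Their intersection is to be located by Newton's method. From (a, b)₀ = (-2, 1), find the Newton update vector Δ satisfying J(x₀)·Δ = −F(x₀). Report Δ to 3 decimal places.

At (-2, 1): F = (-3.000, -18.000).
Jacobian J = [[2·b^2 - 2·b, 4·a·b - 2·a], [-2·a + b + 5, a]].
At the point, J = [[0.000, -4.000], [10.000, -2.000]] (det J = 40.000).
Solving J·Δ = −F gives Δ = (1.650, -0.750).

(1.650, -0.750)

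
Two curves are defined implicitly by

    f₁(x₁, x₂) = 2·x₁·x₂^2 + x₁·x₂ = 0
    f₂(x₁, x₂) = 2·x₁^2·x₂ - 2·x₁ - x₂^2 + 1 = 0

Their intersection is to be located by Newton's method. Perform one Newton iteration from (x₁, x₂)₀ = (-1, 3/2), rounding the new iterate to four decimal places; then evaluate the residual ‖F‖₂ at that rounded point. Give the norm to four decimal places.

At (-1, 3/2): F = (-6.0000, 3.7500).
Jacobian J = [[2·x₂^2 + x₂, 4·x₁·x₂ + x₁], [4·x₁·x₂ - 2, 2·x₁^2 - 2·x₂]].
At the point, J = [[6.0000, -7.0000], [-8.0000, -1.0000]] (det J = -62.0000).
Solving J·Δ = −F gives Δ = (0.5202, -0.4113).
Then the next iterate is (x₁, x₂)₁ = (-0.4798, 1.0887).
Re-evaluating at (-0.4798, 1.0887): F = (-1.659741, 1.275587), so ‖F‖₂ = 2.0933.

2.0933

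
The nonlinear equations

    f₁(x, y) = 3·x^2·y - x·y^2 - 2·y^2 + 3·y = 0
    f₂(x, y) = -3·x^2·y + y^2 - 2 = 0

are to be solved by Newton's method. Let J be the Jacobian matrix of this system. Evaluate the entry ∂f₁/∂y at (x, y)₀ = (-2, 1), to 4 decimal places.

15.0000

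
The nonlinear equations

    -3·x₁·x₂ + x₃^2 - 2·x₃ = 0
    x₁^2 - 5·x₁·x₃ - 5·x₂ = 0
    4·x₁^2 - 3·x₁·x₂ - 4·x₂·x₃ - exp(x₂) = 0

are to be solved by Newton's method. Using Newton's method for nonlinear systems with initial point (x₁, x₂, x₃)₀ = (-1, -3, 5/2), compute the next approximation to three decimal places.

At (-1, -3, 5/2): F = (-7.750, 28.500, 24.95021).
Jacobian J = [[-3·x₂, -3·x₁, 2·x₃ - 2], [2·x₁ - 5·x₃, -5, -5·x₁], [8·x₁ - 3·x₂, -3·x₁ - 4·x₃ - exp(x₂), -4·x₂]].
At the point, J = [[9.000, 3.000, 3.000], [-14.500, -5.000, 5.000], [1.000, -7.04979, 12.000]] (det J = 635.90616).
Solving J·Δ = −F gives Δ = (1.083, 0.948, -1.612).
Then the next iterate is (x₁, x₂, x₃)₁ = (0.083, -2.052, 0.888).

(0.083, -2.052, 0.888)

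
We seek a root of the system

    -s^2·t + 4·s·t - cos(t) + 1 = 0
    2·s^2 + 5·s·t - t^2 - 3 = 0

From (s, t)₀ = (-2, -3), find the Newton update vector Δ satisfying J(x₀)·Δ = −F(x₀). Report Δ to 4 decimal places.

(0.8934, 1.3630)

At (-2, -3): F = (37.989992, 26.0000).
Jacobian J = [[-2·s·t + 4·t, -s^2 + 4·s + sin(t)], [4·s + 5·t, 5·s - 2·t]].
At the point, J = [[-24.0000, -12.141120], [-23.0000, -4.0000]] (det J = -183.245760).
Solving J·Δ = −F gives Δ = (0.8934, 1.3630).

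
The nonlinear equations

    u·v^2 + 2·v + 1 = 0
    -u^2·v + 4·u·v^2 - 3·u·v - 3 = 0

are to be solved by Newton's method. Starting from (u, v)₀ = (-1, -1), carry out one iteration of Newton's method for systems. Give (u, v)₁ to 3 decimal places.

(0.600, -0.900)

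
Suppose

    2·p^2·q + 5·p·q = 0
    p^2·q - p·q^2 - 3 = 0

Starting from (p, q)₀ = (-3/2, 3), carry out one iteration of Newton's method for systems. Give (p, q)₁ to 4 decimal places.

At (-3/2, 3): F = (-9.0000, 17.2500).
Jacobian J = [[4·p·q + 5·q, 2·p^2 + 5·p], [2·p·q - q^2, p^2 - 2·p·q]].
At the point, J = [[-3.0000, -3.0000], [-18.0000, 11.2500]] (det J = -87.7500).
Solving J·Δ = −F gives Δ = (-0.5641, -2.4359).
Then the next iterate is (p, q)₁ = (-2.0641, 0.5641).

(-2.0641, 0.5641)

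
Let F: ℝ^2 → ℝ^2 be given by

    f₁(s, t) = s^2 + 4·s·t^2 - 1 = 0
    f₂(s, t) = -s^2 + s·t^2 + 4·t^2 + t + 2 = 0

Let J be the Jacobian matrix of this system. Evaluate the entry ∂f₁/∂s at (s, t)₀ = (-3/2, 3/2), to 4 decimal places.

∂f₁/∂s = 2·s + 4·t^2.
At (-3/2, 3/2) this is 6.0000.

6.0000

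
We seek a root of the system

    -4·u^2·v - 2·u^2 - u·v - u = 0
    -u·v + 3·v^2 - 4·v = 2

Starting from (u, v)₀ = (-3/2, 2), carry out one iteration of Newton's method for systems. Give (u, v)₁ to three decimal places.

At (-3/2, 2): F = (-18.000, 5.000).
Jacobian J = [[-8·u·v - 4·u - v - 1, -4·u^2 - u], [-v, -u + 6·v - 4]].
At the point, J = [[27.000, -7.500], [-2.000, 9.500]] (det J = 241.500).
Solving J·Δ = −F gives Δ = (0.553, -0.410).
Then the next iterate is (u, v)₁ = (-0.947, 1.590).

(-0.947, 1.590)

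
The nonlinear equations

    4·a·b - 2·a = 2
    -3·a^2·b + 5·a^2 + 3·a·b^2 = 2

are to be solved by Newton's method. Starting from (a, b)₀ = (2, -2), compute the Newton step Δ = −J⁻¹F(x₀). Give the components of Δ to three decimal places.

At (2, -2): F = (-22.000, 66.000).
Jacobian J = [[4·b - 2, 4·a], [-6·a·b + 10·a + 3·b^2, -3·a^2 + 6·a·b]].
At the point, J = [[-10.000, 8.000], [56.000, -36.000]] (det J = -88.000).
Solving J·Δ = −F gives Δ = (3.000, 6.500).

(3.000, 6.500)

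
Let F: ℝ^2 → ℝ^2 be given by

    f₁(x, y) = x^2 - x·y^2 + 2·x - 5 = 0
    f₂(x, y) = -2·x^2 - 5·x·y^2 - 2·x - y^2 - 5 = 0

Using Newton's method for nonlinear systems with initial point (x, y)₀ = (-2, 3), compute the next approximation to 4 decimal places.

(-3.2857, 0.7381)

At (-2, 3): F = (13.0000, 72.0000).
Jacobian J = [[2·x - y^2 + 2, -2·x·y], [-4·x - 5·y^2 - 2, -10·x·y - 2·y]].
At the point, J = [[-11.0000, 12.0000], [-39.0000, 54.0000]] (det J = -126.0000).
Solving J·Δ = −F gives Δ = (-1.2857, -2.2619).
Then the next iterate is (x, y)₁ = (-3.2857, 0.7381).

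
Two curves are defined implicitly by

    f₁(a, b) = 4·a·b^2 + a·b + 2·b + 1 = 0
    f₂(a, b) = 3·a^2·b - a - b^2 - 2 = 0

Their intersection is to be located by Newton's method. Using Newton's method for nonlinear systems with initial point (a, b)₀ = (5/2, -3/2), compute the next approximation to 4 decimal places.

(1.2962, -1.1972)

At (5/2, -3/2): F = (16.7500, -34.8750).
Jacobian J = [[4·b^2 + b, 8·a·b + a + 2], [6·a·b - 1, 3·a^2 - 2·b]].
At the point, J = [[7.5000, -25.5000], [-23.5000, 21.7500]] (det J = -436.1250).
Solving J·Δ = −F gives Δ = (-1.2038, 0.3028).
Then the next iterate is (a, b)₁ = (1.2962, -1.1972).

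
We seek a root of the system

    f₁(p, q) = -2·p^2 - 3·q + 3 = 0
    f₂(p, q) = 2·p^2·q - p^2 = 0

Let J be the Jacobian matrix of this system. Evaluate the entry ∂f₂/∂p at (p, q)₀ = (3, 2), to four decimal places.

∂f₂/∂p = 4·p·q - 2·p.
At (3, 2) this is 18.0000.

18.0000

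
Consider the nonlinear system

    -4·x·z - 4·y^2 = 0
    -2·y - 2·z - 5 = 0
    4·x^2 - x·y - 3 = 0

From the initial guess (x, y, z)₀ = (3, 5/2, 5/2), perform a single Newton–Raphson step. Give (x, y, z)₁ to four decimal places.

(2.5099, 7.4876, -9.9876)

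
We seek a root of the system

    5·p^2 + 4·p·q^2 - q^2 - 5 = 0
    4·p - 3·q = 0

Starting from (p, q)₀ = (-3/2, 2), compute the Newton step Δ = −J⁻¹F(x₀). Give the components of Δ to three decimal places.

(2.484, -0.688)

At (-3/2, 2): F = (-21.750, -12.000).
Jacobian J = [[10·p + 4·q^2, 8·p·q - 2·q], [4, -3]].
At the point, J = [[1.000, -28.000], [4.000, -3.000]] (det J = 109.000).
Solving J·Δ = −F gives Δ = (2.484, -0.688).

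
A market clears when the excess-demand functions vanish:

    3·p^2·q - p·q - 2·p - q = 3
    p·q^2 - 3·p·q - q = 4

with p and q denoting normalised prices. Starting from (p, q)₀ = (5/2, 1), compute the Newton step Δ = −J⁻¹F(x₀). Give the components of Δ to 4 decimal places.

At (5/2, 1): F = (7.2500, -10.0000).
Jacobian J = [[6·p·q - q - 2, 3·p^2 - p - 1], [q^2 - 3·q, 2·p·q - 3·p - 1]].
At the point, J = [[12.0000, 15.2500], [-2.0000, -3.5000]] (det J = -11.5000).
Solving J·Δ = −F gives Δ = (11.0543, -9.1739).

(11.0543, -9.1739)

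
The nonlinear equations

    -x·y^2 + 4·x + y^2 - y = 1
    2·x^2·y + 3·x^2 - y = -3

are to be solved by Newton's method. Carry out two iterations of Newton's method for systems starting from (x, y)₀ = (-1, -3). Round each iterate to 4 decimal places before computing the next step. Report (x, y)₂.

At (-1, -3): F = (16.0000, 3.0000).
Jacobian J = [[-y^2 + 4, -2·x·y + 2·y - 1], [4·x·y + 6·x, 2·x^2 - 1]].
At the point, J = [[-5.0000, -13.0000], [6.0000, 1.0000]] (det J = 73.0000).
Solving J·Δ = −F gives Δ = (-0.7534, 1.5205).
Then the next iterate is (x, y)₁ = (-1.7534, -1.4795).
Round to (-1.7534, -1.4795) and repeat: F = (-0.507127, 4.605551), J = [[1.811080, -9.147311], [-0.143779, 5.148823]].
Δ = (-4.9337, -1.0323), so (x, y)₂ = (-6.6871, -2.5118).

(-6.6871, -2.5118)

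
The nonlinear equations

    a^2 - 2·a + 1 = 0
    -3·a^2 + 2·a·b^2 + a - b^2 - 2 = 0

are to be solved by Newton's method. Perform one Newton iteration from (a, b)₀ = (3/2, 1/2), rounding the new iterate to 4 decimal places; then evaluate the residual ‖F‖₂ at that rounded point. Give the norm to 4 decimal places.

7.5061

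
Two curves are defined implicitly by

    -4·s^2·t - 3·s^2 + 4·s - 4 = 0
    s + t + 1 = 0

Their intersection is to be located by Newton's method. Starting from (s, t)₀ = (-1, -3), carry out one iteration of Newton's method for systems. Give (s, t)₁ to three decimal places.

At (-1, -3): F = (1.000, -3.000).
Jacobian J = [[-8·s·t - 6·s + 4, -4·s^2], [1, 1]].
At the point, J = [[-14.000, -4.000], [1.000, 1.000]] (det J = -10.000).
Solving J·Δ = −F gives Δ = (-1.100, 4.100).
Then the next iterate is (s, t)₁ = (-2.100, 1.100).

(-2.100, 1.100)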